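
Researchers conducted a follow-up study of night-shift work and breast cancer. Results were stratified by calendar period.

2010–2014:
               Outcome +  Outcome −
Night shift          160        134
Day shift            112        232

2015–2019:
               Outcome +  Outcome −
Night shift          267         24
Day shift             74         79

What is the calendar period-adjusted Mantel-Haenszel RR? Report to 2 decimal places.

1.78

RR_MH = Σ(aᵢ·n₀ᵢ/nᵢ) / Σ(cᵢ·n₁ᵢ/nᵢ), with n₁ᵢ = aᵢ+bᵢ (exposed), n₀ᵢ = cᵢ+dᵢ (unexposed), nᵢ = n₁ᵢ+n₀ᵢ.
Stratum 1 (2010–2014): n₁ = 294, n₀ = 344, n = 638; a·n₀/n = 160·344/638 = 86.2696; c·n₁/n = 112·294/638 = 51.6113
Stratum 2 (2015–2019): n₁ = 291, n₀ = 153, n = 444; a·n₀/n = 267·153/444 = 92.0068; c·n₁/n = 74·291/444 = 48.5000
RR_MH = (86.2696 + 92.0068) / (51.6113 + 48.5000) = 178.2763 / 100.1113 = 1.78078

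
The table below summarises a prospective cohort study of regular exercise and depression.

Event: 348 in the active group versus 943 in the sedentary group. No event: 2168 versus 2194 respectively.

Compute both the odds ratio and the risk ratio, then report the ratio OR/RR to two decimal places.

From the description: a = 348, b = 2168, c = 943, d = 2194.
OR = (348·2194)/(2168·943) = 763512/2044424 = 0.37346
Risk in exposed = 348/2516 = 0.13831; risk in unexposed = 943/3137 = 0.30061; RR = 0.46012
OR/RR = 0.37346 / 0.46012 = 0.81166
The outcome is not rare, so the OR lies further from 1 than the RR.

0.81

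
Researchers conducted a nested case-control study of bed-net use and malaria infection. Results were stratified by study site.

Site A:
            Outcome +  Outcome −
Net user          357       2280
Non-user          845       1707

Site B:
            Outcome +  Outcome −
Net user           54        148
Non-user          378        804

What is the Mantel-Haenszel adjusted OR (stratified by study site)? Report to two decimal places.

0.36

OR_MH = Σ(aᵢdᵢ/nᵢ) / Σ(bᵢcᵢ/nᵢ), where nᵢ is the stratum total.
Stratum 1 (Site A): n = 5189; a·d/n = 357·1707/5189 = 117.4405; b·c/n = 2280·845/5189 = 371.2854
Stratum 2 (Site B): n = 1384; a·d/n = 54·804/1384 = 31.3699; b·c/n = 148·378/1384 = 40.4220
OR_MH = (117.4405 + 31.3699) / (371.2854 + 40.4220) = 148.8105 / 411.7074 = 0.36145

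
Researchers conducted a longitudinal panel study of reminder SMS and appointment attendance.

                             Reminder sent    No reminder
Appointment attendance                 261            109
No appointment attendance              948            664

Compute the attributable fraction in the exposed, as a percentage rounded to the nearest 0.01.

34.68

Reading the table with exposure as columns: a = 261 (Reminder sent, case), b = 948 (Reminder sent, non-case), c = 109 (No reminder, case), d = 664.
Risk in exposed = 261/1209 = 0.21588; risk in unexposed = 109/773 = 0.14101.
RR = 0.21588/0.14101 = 1.53097
AR% = (RR − 1)/RR × 100 = (1.53097 − 1)/1.53097 × 100 = 34.6820%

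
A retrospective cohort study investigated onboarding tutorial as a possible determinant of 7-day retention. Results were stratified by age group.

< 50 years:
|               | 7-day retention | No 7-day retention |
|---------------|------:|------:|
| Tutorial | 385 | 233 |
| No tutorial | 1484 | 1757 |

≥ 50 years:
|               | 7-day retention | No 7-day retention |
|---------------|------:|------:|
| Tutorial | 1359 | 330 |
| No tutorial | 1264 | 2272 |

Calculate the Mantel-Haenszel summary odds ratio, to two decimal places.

OR_MH = Σ(aᵢdᵢ/nᵢ) / Σ(bᵢcᵢ/nᵢ), where nᵢ is the stratum total.
Stratum 1 (< 50 years): n = 3859; a·d/n = 385·1757/3859 = 175.2902; b·c/n = 233·1484/3859 = 89.6015
Stratum 2 (≥ 50 years): n = 5225; a·d/n = 1359·2272/5225 = 590.9374; b·c/n = 330·1264/5225 = 79.8316
OR_MH = (175.2902 + 590.9374) / (89.6015 + 79.8316) = 766.2276 / 169.4330 = 4.52230

4.52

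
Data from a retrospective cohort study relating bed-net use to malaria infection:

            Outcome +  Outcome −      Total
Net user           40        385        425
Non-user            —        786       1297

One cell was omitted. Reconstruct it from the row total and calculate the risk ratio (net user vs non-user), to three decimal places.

The missing cell is in the unexposed row: 1297 − 786 = 511.
So a = 40, b = 385, c = 511, d = 786.
RR = [a/(a+b)] / [c/(c+d)] = (40/425) / (511/1297) = 0.09412/0.39399 = 0.23889

0.239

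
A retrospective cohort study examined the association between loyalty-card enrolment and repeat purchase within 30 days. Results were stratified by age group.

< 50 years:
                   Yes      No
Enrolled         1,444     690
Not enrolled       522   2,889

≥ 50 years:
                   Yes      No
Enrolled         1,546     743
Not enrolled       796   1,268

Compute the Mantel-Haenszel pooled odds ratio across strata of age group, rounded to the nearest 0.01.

OR_MH = Σ(aᵢdᵢ/nᵢ) / Σ(bᵢcᵢ/nᵢ), where nᵢ is the stratum total.
Stratum 1 (< 50 years): n = 5545; a·d/n = 1444·2889/5545 = 752.3383; b·c/n = 690·522/5545 = 64.9558
Stratum 2 (≥ 50 years): n = 4353; a·d/n = 1546·1268/4353 = 450.3395; b·c/n = 743·796/4353 = 135.8668
OR_MH = (752.3383 + 450.3395) / (64.9558 + 135.8668) = 1202.6779 / 200.8226 = 5.98876

5.99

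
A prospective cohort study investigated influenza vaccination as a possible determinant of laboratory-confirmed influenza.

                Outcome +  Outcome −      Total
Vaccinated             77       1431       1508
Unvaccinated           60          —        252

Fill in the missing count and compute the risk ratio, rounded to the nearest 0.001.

The missing cell is in the unexposed row: 252 − 60 = 192.
So a = 77, b = 1431, c = 60, d = 192.
RR = [a/(a+b)] / [c/(c+d)] = (77/1508) / (60/252) = 0.05106/0.23810 = 0.21446

0.214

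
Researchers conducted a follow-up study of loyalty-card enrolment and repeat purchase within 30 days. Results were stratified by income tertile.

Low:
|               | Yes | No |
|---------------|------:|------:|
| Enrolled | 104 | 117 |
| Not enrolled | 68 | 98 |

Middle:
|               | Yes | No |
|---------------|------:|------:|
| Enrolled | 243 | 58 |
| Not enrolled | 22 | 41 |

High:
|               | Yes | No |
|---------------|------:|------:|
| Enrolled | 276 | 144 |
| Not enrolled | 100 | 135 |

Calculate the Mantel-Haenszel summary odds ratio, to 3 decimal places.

2.402

OR_MH = Σ(aᵢdᵢ/nᵢ) / Σ(bᵢcᵢ/nᵢ), where nᵢ is the stratum total.
Stratum 1 (Low): n = 387; a·d/n = 104·98/387 = 26.3359; b·c/n = 117·68/387 = 20.5581
Stratum 2 (Middle): n = 364; a·d/n = 243·41/364 = 27.3709; b·c/n = 58·22/364 = 3.5055
Stratum 3 (High): n = 655; a·d/n = 276·135/655 = 56.8855; b·c/n = 144·100/655 = 21.9847
OR_MH = (26.3359 + 27.3709 + 56.8855) / (20.5581 + 3.5055 + 21.9847) = 110.5923 / 46.0484 = 2.40166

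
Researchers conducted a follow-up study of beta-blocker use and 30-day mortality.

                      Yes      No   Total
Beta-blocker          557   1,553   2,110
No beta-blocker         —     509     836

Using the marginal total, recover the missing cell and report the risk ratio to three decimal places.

0.675

The missing cell is in the unexposed row: 836 − 509 = 327.
So a = 557, b = 1553, c = 327, d = 509.
RR = [a/(a+b)] / [c/(c+d)] = (557/2110) / (327/836) = 0.26398/0.39115 = 0.67489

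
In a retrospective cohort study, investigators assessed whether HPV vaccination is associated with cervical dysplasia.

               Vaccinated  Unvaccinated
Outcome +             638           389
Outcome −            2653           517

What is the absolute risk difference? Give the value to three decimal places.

Reading the table with exposure as columns: a = 638 (Vaccinated, case), b = 2653 (Vaccinated, non-case), c = 389 (Unvaccinated, case), d = 517.
Risk in exposed = 638/3291 = 0.193862; risk in unexposed = 389/906 = 0.429360.
Risk difference = 0.193862 − 0.429360 = -0.235498

-0.235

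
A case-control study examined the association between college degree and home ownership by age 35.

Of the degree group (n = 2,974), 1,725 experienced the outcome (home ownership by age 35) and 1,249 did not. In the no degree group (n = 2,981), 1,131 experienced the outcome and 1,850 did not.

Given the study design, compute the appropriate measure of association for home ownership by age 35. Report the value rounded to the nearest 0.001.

From the description: a = 1725, b = 1249, c = 1131, d = 1850.
This is a case-control study: participants were sampled on outcome status, so risks in the source population cannot be estimated directly — relative risk is not valid here. The odds ratio is the appropriate measure.
OR = (a·d)/(b·c) = (1725 × 1850) / (1249 × 1131) = 3191250 / 1412619 = 2.25910

2.259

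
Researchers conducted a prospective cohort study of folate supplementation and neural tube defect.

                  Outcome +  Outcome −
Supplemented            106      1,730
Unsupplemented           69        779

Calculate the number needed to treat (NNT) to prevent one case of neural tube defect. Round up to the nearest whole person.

43

Risk in treated group = 106/1836 = 0.05773; risk in control = 69/848 = 0.08137.
Absolute risk reduction = 0.08137 − 0.05773 = 0.02363
NNT = 1 / ARR = 1 / 0.02363 = 42.312 → round up → 43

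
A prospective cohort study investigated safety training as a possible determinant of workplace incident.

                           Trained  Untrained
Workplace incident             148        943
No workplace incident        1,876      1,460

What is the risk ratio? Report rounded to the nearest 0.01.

Reading the table with exposure as columns: a = 148 (Trained, case), b = 1876 (Trained, non-case), c = 943 (Untrained, case), d = 1460.
Risk in exposed = 148/2024 = 0.07312; risk in unexposed = 943/2403 = 0.39243.
RR = 0.07312 / 0.39243 = 0.18633
The risk is 81% lower among the exposed than among the unexposed.

0.19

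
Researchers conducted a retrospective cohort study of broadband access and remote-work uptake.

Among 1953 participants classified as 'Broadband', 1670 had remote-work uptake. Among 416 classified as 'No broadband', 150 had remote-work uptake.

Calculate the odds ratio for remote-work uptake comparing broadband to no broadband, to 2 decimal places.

From the description: a = 1670, b = 283, c = 150, d = 266.
OR = (a·d)/(b·c) = (1670 × 266) / (283 × 150) = 444220 / 42450 = 10.46455
The odds of remote-work uptake are about 10.46 times as high in the broadband group.

10.46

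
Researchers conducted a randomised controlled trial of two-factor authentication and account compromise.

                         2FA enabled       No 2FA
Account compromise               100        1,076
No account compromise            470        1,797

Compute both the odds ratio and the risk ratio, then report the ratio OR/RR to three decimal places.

Reading the table with exposure as columns: a = 100 (2FA enabled, case), b = 470 (2FA enabled, non-case), c = 1076 (No 2FA, case), d = 1797.
OR = (100·1797)/(470·1076) = 179700/505720 = 0.35533
Risk in exposed = 100/570 = 0.17544; risk in unexposed = 1076/2873 = 0.37452; RR = 0.46843
OR/RR = 0.35533 / 0.46843 = 0.75856
The outcome is not rare, so the OR lies further from 1 than the RR.

0.759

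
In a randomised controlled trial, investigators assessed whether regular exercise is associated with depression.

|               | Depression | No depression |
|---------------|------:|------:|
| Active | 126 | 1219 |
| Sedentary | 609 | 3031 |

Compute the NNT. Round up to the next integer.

14

Risk in treated group = 126/1345 = 0.09368; risk in control = 609/3640 = 0.16731.
Absolute risk reduction = 0.16731 − 0.09368 = 0.07363
NNT = 1 / ARR = 1 / 0.07363 = 13.582 → round up → 14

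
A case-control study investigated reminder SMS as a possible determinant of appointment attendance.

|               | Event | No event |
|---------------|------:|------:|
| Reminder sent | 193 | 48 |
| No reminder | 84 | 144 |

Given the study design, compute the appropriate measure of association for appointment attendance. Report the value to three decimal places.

6.893

Cells: a = 193, b = 48, c = 84, d = 144.
This is a case-control study: participants were sampled on outcome status, so risks in the source population cannot be estimated directly — relative risk is not valid here. The odds ratio is the appropriate measure.
OR = (a·d)/(b·c) = (193 × 144) / (48 × 84) = 27792 / 4032 = 6.89286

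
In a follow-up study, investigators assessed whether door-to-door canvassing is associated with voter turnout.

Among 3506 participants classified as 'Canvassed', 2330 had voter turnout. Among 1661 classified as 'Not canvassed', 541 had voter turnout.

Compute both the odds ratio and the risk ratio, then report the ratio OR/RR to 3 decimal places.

2.010

From the description: a = 2330, b = 1176, c = 541, d = 1120.
OR = (2330·1120)/(1176·541) = 2609600/636216 = 4.10175
Risk in exposed = 2330/3506 = 0.66458; risk in unexposed = 541/1661 = 0.32571; RR = 2.04040
OR/RR = 4.10175 / 2.04040 = 2.01026
The outcome is not rare, so the OR lies further from 1 than the RR.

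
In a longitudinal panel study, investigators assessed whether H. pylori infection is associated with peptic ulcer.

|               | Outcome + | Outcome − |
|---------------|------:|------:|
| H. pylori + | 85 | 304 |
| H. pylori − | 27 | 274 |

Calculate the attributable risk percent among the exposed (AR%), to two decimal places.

Cells: a = 85, b = 304, c = 27, d = 274.
Risk in exposed = 85/389 = 0.21851; risk in unexposed = 27/301 = 0.08970.
RR = 0.21851/0.08970 = 2.43597
AR% = (RR − 1)/RR × 100 = (2.43597 − 1)/2.43597 × 100 = 58.9486%

58.95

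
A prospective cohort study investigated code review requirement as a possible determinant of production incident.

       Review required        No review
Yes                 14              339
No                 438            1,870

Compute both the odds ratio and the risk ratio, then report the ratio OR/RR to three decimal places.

0.874

Reading the table with exposure as columns: a = 14 (Review required, case), b = 438 (Review required, non-case), c = 339 (No review, case), d = 1870.
OR = (14·1870)/(438·339) = 26180/148482 = 0.17632
Risk in exposed = 14/452 = 0.03097; risk in unexposed = 339/2209 = 0.15346; RR = 0.20183
OR/RR = 0.17632 / 0.20183 = 0.87360
The outcome is not rare, so the OR lies further from 1 than the RR.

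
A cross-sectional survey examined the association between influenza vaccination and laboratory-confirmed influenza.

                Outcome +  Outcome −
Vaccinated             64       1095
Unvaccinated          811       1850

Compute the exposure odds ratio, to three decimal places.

0.133

Cells: a = 64, b = 1095, c = 811, d = 1850.
OR = (a·d)/(b·c) = (64 × 1850) / (1095 × 811) = 118400 / 888045 = 0.13333
Exposure is associated with lower odds of laboratory-confirmed influenza (OR = 0.13 < 1).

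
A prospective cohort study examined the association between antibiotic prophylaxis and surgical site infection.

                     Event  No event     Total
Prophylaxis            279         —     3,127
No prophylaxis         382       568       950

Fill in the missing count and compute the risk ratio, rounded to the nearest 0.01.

The missing cell is in the exposed row: 3127 − 279 = 2848.
So a = 279, b = 2848, c = 382, d = 568.
RR = [a/(a+b)] / [c/(c+d)] = (279/3127) / (382/950) = 0.08922/0.40211 = 0.22189

0.22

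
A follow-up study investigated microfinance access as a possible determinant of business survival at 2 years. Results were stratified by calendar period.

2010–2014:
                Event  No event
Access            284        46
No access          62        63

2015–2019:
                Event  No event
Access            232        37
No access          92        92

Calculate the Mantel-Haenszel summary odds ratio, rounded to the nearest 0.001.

OR_MH = Σ(aᵢdᵢ/nᵢ) / Σ(bᵢcᵢ/nᵢ), where nᵢ is the stratum total.
Stratum 1 (2010–2014): n = 455; a·d/n = 284·63/455 = 39.3231; b·c/n = 46·62/455 = 6.2681
Stratum 2 (2015–2019): n = 453; a·d/n = 232·92/453 = 47.1170; b·c/n = 37·92/453 = 7.5143
OR_MH = (39.3231 + 47.1170) / (6.2681 + 7.5143) = 86.4401 / 13.7825 = 6.27174

6.272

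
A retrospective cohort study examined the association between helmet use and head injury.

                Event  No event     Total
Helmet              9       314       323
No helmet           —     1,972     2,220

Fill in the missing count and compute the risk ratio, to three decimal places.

The missing cell is in the unexposed row: 2220 − 1972 = 248.
So a = 9, b = 314, c = 248, d = 1972.
RR = [a/(a+b)] / [c/(c+d)] = (9/323) / (248/2220) = 0.02786/0.11171 = 0.24943

0.249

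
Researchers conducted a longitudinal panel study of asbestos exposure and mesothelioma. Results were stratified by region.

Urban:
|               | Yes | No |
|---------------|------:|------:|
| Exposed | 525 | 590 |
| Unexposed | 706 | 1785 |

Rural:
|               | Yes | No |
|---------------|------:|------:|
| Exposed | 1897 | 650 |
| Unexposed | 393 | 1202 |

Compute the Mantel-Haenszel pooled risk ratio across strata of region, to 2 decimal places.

2.38

RR_MH = Σ(aᵢ·n₀ᵢ/nᵢ) / Σ(cᵢ·n₁ᵢ/nᵢ), with n₁ᵢ = aᵢ+bᵢ (exposed), n₀ᵢ = cᵢ+dᵢ (unexposed), nᵢ = n₁ᵢ+n₀ᵢ.
Stratum 1 (Urban): n₁ = 1115, n₀ = 2491, n = 3606; a·n₀/n = 525·2491/3606 = 362.6664; c·n₁/n = 706·1115/3606 = 218.3001
Stratum 2 (Rural): n₁ = 2547, n₀ = 1595, n = 4142; a·n₀/n = 1897·1595/4142 = 730.4961; c·n₁/n = 393·2547/4142 = 241.6637
RR_MH = (362.6664 + 730.4961) / (218.3001 + 241.6637) = 1093.1625 / 459.9637 = 2.37663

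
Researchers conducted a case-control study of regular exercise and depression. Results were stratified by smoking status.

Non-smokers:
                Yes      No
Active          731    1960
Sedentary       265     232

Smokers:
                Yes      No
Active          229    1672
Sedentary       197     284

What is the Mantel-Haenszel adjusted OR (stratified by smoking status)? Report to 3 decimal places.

0.267

OR_MH = Σ(aᵢdᵢ/nᵢ) / Σ(bᵢcᵢ/nᵢ), where nᵢ is the stratum total.
Stratum 1 (Non-smokers): n = 3188; a·d/n = 731·232/3188 = 53.1970; b·c/n = 1960·265/3188 = 162.9235
Stratum 2 (Smokers): n = 2382; a·d/n = 229·284/2382 = 27.3031; b·c/n = 1672·197/2382 = 138.2804
OR_MH = (53.1970 + 27.3031) / (162.9235 + 138.2804) = 80.5001 / 301.2039 = 0.26726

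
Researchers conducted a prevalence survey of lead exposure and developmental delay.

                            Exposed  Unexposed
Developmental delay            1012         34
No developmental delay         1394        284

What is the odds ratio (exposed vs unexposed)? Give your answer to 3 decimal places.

Reading the table with exposure as columns: a = 1012 (Exposed, case), b = 1394 (Exposed, non-case), c = 34 (Unexposed, case), d = 284.
OR = (a·d)/(b·c) = (1012 × 284) / (1394 × 34) = 287408 / 47396 = 6.06397
The odds of developmental delay are about 6.06 times as high in the exposed group.

6.064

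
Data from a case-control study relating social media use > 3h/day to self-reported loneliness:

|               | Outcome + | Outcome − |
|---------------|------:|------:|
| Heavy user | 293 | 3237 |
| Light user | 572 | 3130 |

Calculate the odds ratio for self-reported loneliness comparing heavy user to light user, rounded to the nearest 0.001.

0.495

Cells: a = 293, b = 3237, c = 572, d = 3130.
OR = (a·d)/(b·c) = (293 × 3130) / (3237 × 572) = 917090 / 1851564 = 0.49531
Exposure is associated with lower odds of self-reported loneliness (OR = 0.50 < 1).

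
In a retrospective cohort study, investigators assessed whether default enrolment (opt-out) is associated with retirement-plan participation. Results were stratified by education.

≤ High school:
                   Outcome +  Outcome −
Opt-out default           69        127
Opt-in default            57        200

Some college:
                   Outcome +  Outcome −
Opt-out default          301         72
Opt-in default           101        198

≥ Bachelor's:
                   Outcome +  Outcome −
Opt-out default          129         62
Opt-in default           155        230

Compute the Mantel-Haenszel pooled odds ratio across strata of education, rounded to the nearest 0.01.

OR_MH = Σ(aᵢdᵢ/nᵢ) / Σ(bᵢcᵢ/nᵢ), where nᵢ is the stratum total.
Stratum 1 (≤ High school): n = 453; a·d/n = 69·200/453 = 30.4636; b·c/n = 127·57/453 = 15.9801
Stratum 2 (Some college): n = 672; a·d/n = 301·198/672 = 88.6875; b·c/n = 72·101/672 = 10.8214
Stratum 3 (≥ Bachelor's): n = 576; a·d/n = 129·230/576 = 51.5104; b·c/n = 62·155/576 = 16.6840
OR_MH = (30.4636 + 88.6875 + 51.5104) / (15.9801 + 10.8214 + 16.6840) = 170.6615 / 43.4856 = 3.92455

3.92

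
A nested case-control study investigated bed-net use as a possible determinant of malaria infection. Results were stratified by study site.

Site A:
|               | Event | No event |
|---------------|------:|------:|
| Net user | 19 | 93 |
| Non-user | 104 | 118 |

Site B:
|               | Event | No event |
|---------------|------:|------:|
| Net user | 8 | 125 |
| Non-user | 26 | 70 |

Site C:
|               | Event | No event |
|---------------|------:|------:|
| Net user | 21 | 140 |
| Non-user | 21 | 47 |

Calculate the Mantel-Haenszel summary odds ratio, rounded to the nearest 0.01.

0.24

OR_MH = Σ(aᵢdᵢ/nᵢ) / Σ(bᵢcᵢ/nᵢ), where nᵢ is the stratum total.
Stratum 1 (Site A): n = 334; a·d/n = 19·118/334 = 6.7126; b·c/n = 93·104/334 = 28.9581
Stratum 2 (Site B): n = 229; a·d/n = 8·70/229 = 2.4454; b·c/n = 125·26/229 = 14.1921
Stratum 3 (Site C): n = 229; a·d/n = 21·47/229 = 4.3100; b·c/n = 140·21/229 = 12.8384
OR_MH = (6.7126 + 2.4454 + 4.3100) / (28.9581 + 14.1921 + 12.8384) = 13.4680 / 55.9887 = 0.24055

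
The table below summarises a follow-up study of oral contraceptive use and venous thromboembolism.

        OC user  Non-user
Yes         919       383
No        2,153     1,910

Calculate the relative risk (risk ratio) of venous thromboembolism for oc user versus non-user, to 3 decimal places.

1.791

Reading the table with exposure as columns: a = 919 (OC user, case), b = 2153 (OC user, non-case), c = 383 (Non-user, case), d = 1910.
Risk in exposed = 919/3072 = 0.29915; risk in unexposed = 383/2293 = 0.16703.
RR = 0.29915 / 0.16703 = 1.79102
The risk among the exposed is 1.79 times that among the unexposed.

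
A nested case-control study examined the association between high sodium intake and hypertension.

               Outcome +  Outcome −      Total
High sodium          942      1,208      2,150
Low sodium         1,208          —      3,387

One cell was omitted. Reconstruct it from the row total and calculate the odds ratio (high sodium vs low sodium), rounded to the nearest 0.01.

1.41

The missing cell is in the unexposed row: 3387 − 1208 = 2179.
So a = 942, b = 1208, c = 1208, d = 2179.
OR = (a·d)/(b·c) = (942 × 2179) / (1208 × 1208) = 2052618 / 1459264 = 1.40661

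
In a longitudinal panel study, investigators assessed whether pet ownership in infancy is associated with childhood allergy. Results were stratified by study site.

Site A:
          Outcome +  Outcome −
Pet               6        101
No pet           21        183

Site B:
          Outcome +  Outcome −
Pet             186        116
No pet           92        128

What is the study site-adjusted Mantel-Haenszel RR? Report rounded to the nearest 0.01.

1.36

RR_MH = Σ(aᵢ·n₀ᵢ/nᵢ) / Σ(cᵢ·n₁ᵢ/nᵢ), with n₁ᵢ = aᵢ+bᵢ (exposed), n₀ᵢ = cᵢ+dᵢ (unexposed), nᵢ = n₁ᵢ+n₀ᵢ.
Stratum 1 (Site A): n₁ = 107, n₀ = 204, n = 311; a·n₀/n = 6·204/311 = 3.9357; c·n₁/n = 21·107/311 = 7.2251
Stratum 2 (Site B): n₁ = 302, n₀ = 220, n = 522; a·n₀/n = 186·220/522 = 78.3908; c·n₁/n = 92·302/522 = 53.2261
RR_MH = (3.9357 + 78.3908) / (7.2251 + 53.2261) = 82.3265 / 60.4511 = 1.36187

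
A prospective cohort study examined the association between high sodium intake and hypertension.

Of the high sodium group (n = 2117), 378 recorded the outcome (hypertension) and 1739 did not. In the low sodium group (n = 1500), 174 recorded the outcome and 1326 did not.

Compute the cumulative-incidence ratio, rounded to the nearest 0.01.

1.54

From the description: a = 378, b = 1739, c = 174, d = 1326.
Risk in exposed = 378/2117 = 0.17855; risk in unexposed = 174/1500 = 0.11600.
RR = 0.17855 / 0.11600 = 1.53926
The risk among the exposed is 1.54 times that among the unexposed.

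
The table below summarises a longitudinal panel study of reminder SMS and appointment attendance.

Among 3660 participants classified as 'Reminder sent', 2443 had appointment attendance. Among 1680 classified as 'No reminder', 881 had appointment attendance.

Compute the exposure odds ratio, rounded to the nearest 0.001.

1.821

From the description: a = 2443, b = 1217, c = 881, d = 799.
OR = (a·d)/(b·c) = (2443 × 799) / (1217 × 881) = 1951957 / 1072177 = 1.82055
The odds of appointment attendance are about 1.82 times as high in the reminder sent group.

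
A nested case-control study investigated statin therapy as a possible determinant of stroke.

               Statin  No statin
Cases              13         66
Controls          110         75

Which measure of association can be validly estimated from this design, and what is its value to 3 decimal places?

Reading the table with exposure as columns: a = 13 (Statin, case), b = 110 (Statin, non-case), c = 66 (No statin, case), d = 75.
This is a nested case-control study: participants were sampled on outcome status, so risks in the source population cannot be estimated directly — relative risk is not valid here. The odds ratio is the appropriate measure.
OR = (a·d)/(b·c) = (13 × 75) / (110 × 66) = 975 / 7260 = 0.13430

0.134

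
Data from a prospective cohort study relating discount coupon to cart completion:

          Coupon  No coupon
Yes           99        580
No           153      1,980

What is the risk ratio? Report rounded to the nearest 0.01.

1.73

Reading the table with exposure as columns: a = 99 (Coupon, case), b = 153 (Coupon, non-case), c = 580 (No coupon, case), d = 1980.
Risk in exposed = 99/252 = 0.39286; risk in unexposed = 580/2560 = 0.22656.
RR = 0.39286 / 0.22656 = 1.73399
The risk among the exposed is 1.73 times that among the unexposed.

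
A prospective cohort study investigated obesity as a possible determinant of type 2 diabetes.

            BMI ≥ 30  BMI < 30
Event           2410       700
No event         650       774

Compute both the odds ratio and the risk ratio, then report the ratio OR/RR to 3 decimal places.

2.472

Reading the table with exposure as columns: a = 2410 (BMI ≥ 30, case), b = 650 (BMI ≥ 30, non-case), c = 700 (BMI < 30, case), d = 774.
OR = (2410·774)/(650·700) = 1865340/455000 = 4.09965
Risk in exposed = 2410/3060 = 0.78758; risk in unexposed = 700/1474 = 0.47490; RR = 1.65842
OR/RR = 4.09965 / 1.65842 = 2.47202
The outcome is not rare, so the OR lies further from 1 than the RR.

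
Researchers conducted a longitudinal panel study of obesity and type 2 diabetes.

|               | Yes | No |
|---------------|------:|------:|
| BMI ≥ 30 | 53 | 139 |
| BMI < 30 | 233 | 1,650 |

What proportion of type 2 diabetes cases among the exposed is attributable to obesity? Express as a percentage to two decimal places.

55.17

Cells: a = 53, b = 139, c = 233, d = 1650.
Risk in exposed = 53/192 = 0.27604; risk in unexposed = 233/1883 = 0.12374.
RR = 0.27604/0.12374 = 2.23084
AR% = (RR − 1)/RR × 100 = (2.23084 − 1)/2.23084 × 100 = 55.1739%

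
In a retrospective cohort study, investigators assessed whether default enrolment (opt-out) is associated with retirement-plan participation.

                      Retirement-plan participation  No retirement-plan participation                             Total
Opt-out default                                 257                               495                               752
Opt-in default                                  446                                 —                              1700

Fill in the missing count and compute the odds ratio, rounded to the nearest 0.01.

The missing cell is in the unexposed row: 1700 − 446 = 1254.
So a = 257, b = 495, c = 446, d = 1254.
OR = (a·d)/(b·c) = (257 × 1254) / (495 × 446) = 322278 / 220770 = 1.45979

1.46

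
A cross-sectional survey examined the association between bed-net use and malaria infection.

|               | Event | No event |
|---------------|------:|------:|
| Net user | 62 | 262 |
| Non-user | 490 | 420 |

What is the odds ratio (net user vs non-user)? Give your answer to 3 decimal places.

0.203

Cells: a = 62, b = 262, c = 490, d = 420.
OR = (a·d)/(b·c) = (62 × 420) / (262 × 490) = 26040 / 128380 = 0.20284
Exposure is associated with lower odds of malaria infection (OR = 0.20 < 1).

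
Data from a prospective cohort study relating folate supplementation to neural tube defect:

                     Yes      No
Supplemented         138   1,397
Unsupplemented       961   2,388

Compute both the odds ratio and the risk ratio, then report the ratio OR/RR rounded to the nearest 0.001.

0.783

Cells: a = 138, b = 1397, c = 961, d = 2388.
OR = (138·2388)/(1397·961) = 329544/1342517 = 0.24547
Risk in exposed = 138/1535 = 0.08990; risk in unexposed = 961/3349 = 0.28695; RR = 0.31330
OR/RR = 0.24547 / 0.31330 = 0.78349
The outcome is not rare, so the OR lies further from 1 than the RR.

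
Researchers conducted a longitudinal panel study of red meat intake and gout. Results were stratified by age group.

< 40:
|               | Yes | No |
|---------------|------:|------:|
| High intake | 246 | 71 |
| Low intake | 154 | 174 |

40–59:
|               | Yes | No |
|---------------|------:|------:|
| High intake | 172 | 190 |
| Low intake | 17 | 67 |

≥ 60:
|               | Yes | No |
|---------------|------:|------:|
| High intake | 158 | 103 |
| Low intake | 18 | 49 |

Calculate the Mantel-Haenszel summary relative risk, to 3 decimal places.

RR_MH = Σ(aᵢ·n₀ᵢ/nᵢ) / Σ(cᵢ·n₁ᵢ/nᵢ), with n₁ᵢ = aᵢ+bᵢ (exposed), n₀ᵢ = cᵢ+dᵢ (unexposed), nᵢ = n₁ᵢ+n₀ᵢ.
Stratum 1 (< 40): n₁ = 317, n₀ = 328, n = 645; a·n₀/n = 246·328/645 = 125.0977; c·n₁/n = 154·317/645 = 75.6868
Stratum 2 (40–59): n₁ = 362, n₀ = 84, n = 446; a·n₀/n = 172·84/446 = 32.3946; c·n₁/n = 17·362/446 = 13.7982
Stratum 3 (≥ 60): n₁ = 261, n₀ = 67, n = 328; a·n₀/n = 158·67/328 = 32.2744; c·n₁/n = 18·261/328 = 14.3232
RR_MH = (125.0977 + 32.3946 + 32.2744) / (75.6868 + 13.7982 + 14.3232) = 189.7667 / 103.8082 = 1.82805

1.828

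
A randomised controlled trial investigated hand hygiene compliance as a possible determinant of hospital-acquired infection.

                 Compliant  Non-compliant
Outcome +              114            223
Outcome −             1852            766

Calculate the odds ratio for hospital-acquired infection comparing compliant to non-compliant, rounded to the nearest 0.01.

0.21

Reading the table with exposure as columns: a = 114 (Compliant, case), b = 1852 (Compliant, non-case), c = 223 (Non-compliant, case), d = 766.
OR = (a·d)/(b·c) = (114 × 766) / (1852 × 223) = 87324 / 412996 = 0.21144
Exposure is associated with lower odds of hospital-acquired infection (OR = 0.21 < 1).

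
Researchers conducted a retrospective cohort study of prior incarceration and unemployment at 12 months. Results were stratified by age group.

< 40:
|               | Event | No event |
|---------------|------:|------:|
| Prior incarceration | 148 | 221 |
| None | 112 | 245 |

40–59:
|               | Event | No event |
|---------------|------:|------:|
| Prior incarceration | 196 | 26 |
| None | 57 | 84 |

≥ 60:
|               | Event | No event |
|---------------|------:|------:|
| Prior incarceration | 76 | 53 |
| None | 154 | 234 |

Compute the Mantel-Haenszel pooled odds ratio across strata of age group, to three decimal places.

OR_MH = Σ(aᵢdᵢ/nᵢ) / Σ(bᵢcᵢ/nᵢ), where nᵢ is the stratum total.
Stratum 1 (< 40): n = 726; a·d/n = 148·245/726 = 49.9449; b·c/n = 221·112/726 = 34.0937
Stratum 2 (40–59): n = 363; a·d/n = 196·84/363 = 45.3554; b·c/n = 26·57/363 = 4.0826
Stratum 3 (≥ 60): n = 517; a·d/n = 76·234/517 = 34.3985; b·c/n = 53·154/517 = 15.7872
OR_MH = (49.9449 + 45.3554 + 34.3985) / (34.0937 + 4.0826 + 15.7872) = 129.6987 / 53.9635 = 2.40345

2.403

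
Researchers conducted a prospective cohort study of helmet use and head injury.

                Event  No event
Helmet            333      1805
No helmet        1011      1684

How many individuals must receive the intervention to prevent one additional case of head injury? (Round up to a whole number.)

Risk in treated group = 333/2138 = 0.15575; risk in control = 1011/2695 = 0.37514.
Absolute risk reduction = 0.37514 − 0.15575 = 0.21939
NNT = 1 / ARR = 1 / 0.21939 = 4.558 → round up → 5

5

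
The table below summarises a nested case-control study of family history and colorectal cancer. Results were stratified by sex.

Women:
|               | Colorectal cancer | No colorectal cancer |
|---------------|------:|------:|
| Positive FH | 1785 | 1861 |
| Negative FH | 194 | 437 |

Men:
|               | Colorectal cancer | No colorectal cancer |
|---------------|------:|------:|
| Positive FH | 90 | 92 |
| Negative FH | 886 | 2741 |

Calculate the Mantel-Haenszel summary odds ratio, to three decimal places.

2.336

OR_MH = Σ(aᵢdᵢ/nᵢ) / Σ(bᵢcᵢ/nᵢ), where nᵢ is the stratum total.
Stratum 1 (Women): n = 4277; a·d/n = 1785·437/4277 = 182.3813; b·c/n = 1861·194/4277 = 84.4129
Stratum 2 (Men): n = 3809; a·d/n = 90·2741/3809 = 64.7650; b·c/n = 92·886/3809 = 21.3998
OR_MH = (182.3813 + 64.7650) / (84.4129 + 21.3998) = 247.1464 / 105.8127 = 2.33570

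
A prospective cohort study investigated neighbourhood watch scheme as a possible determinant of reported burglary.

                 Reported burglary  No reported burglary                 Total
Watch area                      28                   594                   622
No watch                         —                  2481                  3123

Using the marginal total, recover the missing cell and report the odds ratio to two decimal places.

0.18

The missing cell is in the unexposed row: 3123 − 2481 = 642.
So a = 28, b = 594, c = 642, d = 2481.
OR = (a·d)/(b·c) = (28 × 2481) / (594 × 642) = 69468 / 381348 = 0.18216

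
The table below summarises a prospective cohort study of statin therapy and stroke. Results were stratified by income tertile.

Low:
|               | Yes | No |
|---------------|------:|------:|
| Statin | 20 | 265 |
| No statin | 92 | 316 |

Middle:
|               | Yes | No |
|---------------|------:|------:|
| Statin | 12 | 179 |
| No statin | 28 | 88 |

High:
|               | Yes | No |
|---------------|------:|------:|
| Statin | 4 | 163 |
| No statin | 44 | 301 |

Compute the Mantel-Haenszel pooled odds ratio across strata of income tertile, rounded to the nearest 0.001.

0.228

OR_MH = Σ(aᵢdᵢ/nᵢ) / Σ(bᵢcᵢ/nᵢ), where nᵢ is the stratum total.
Stratum 1 (Low): n = 693; a·d/n = 20·316/693 = 9.1198; b·c/n = 265·92/693 = 35.1804
Stratum 2 (Middle): n = 307; a·d/n = 12·88/307 = 3.4397; b·c/n = 179·28/307 = 16.3257
Stratum 3 (High): n = 512; a·d/n = 4·301/512 = 2.3516; b·c/n = 163·44/512 = 14.0078
OR_MH = (9.1198 + 3.4397 + 2.3516) / (35.1804 + 16.3257 + 14.0078) = 14.9111 / 65.5139 = 0.22760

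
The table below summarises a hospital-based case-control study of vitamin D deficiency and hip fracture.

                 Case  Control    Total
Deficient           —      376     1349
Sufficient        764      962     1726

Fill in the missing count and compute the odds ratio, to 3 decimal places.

The missing cell is in the exposed row: 1349 − 376 = 973.
So a = 973, b = 376, c = 764, d = 962.
OR = (a·d)/(b·c) = (973 × 962) / (376 × 764) = 936026 / 287264 = 3.25842

3.258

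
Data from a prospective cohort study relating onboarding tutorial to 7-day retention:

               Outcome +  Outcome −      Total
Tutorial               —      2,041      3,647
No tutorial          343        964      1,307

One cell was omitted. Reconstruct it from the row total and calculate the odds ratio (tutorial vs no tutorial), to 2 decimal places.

2.21

The missing cell is in the exposed row: 3647 − 2041 = 1606.
So a = 1606, b = 2041, c = 343, d = 964.
OR = (a·d)/(b·c) = (1606 × 964) / (2041 × 343) = 1548184 / 700063 = 2.21149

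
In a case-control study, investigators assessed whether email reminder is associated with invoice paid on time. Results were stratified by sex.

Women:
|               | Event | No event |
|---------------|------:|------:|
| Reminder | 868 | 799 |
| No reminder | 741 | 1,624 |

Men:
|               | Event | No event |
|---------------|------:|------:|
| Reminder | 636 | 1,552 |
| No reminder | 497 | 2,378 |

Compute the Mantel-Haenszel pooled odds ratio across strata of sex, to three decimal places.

2.167

OR_MH = Σ(aᵢdᵢ/nᵢ) / Σ(bᵢcᵢ/nᵢ), where nᵢ is the stratum total.
Stratum 1 (Women): n = 4032; a·d/n = 868·1624/4032 = 349.6111; b·c/n = 799·741/4032 = 146.8400
Stratum 2 (Men): n = 5063; a·d/n = 636·2378/5063 = 298.7178; b·c/n = 1552·497/5063 = 152.3492
OR_MH = (349.6111 + 298.7178) / (146.8400 + 152.3492) = 648.3289 / 299.1892 = 2.16695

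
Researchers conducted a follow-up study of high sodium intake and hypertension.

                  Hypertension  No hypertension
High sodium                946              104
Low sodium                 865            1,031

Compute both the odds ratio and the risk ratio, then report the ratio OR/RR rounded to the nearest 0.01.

Cells: a = 946, b = 104, c = 865, d = 1031.
OR = (946·1031)/(104·865) = 975326/89960 = 10.84177
Risk in exposed = 946/1050 = 0.90095; risk in unexposed = 865/1896 = 0.45622; RR = 1.97480
OR/RR = 10.84177 / 1.97480 = 5.49005
The outcome is not rare, so the OR lies further from 1 than the RR.

5.49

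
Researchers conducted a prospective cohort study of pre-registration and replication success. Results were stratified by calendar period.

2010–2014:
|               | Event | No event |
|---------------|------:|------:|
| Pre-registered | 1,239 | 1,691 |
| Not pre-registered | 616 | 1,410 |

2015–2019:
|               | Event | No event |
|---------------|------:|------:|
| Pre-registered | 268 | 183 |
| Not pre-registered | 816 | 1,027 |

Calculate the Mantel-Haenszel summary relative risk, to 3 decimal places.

1.376

RR_MH = Σ(aᵢ·n₀ᵢ/nᵢ) / Σ(cᵢ·n₁ᵢ/nᵢ), with n₁ᵢ = aᵢ+bᵢ (exposed), n₀ᵢ = cᵢ+dᵢ (unexposed), nᵢ = n₁ᵢ+n₀ᵢ.
Stratum 1 (2010–2014): n₁ = 2930, n₀ = 2026, n = 4956; a·n₀/n = 1239·2026/4956 = 506.5000; c·n₁/n = 616·2930/4956 = 364.1808
Stratum 2 (2015–2019): n₁ = 451, n₀ = 1843, n = 2294; a·n₀/n = 268·1843/2294 = 215.3112; c·n₁/n = 816·451/2294 = 160.4255
RR_MH = (506.5000 + 215.3112) / (364.1808 + 160.4255) = 721.8112 / 524.6062 = 1.37591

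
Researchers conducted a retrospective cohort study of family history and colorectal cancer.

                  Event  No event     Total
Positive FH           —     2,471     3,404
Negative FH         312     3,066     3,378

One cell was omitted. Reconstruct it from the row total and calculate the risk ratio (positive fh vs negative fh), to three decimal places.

The missing cell is in the exposed row: 3404 − 2471 = 933.
So a = 933, b = 2471, c = 312, d = 3066.
RR = [a/(a+b)] / [c/(c+d)] = (933/3404) / (312/3378) = 0.27409/0.09236 = 2.96754

2.968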